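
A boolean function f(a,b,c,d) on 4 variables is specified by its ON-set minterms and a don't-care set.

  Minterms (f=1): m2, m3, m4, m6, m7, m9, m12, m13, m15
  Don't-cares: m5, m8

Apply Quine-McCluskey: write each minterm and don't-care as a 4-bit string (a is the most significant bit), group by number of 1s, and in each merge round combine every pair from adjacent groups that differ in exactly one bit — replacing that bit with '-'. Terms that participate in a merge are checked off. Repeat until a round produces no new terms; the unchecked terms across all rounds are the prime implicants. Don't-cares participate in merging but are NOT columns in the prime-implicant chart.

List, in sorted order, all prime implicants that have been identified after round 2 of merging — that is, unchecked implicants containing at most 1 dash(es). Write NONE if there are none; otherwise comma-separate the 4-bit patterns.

[col 0] 0010*, 0011*, 0100*, 0101*, 0110*, 0111*, 1000*, 1001*, 1100*, 1101*, 1111*
[col 1] -100*, -101*, -111*, 0-10*, 0-11*, 001-*, 01-0*, 01-1*, 010-*, 011-*, 1-00*, 1-01*, 100-*, 11-1*, 110-*
[col 2] -1-1, -10-, 0-1-, 01--, 1-0-
Prime implicants: -1-1, -10-, 0-1-, 01--, 1-0-

NONE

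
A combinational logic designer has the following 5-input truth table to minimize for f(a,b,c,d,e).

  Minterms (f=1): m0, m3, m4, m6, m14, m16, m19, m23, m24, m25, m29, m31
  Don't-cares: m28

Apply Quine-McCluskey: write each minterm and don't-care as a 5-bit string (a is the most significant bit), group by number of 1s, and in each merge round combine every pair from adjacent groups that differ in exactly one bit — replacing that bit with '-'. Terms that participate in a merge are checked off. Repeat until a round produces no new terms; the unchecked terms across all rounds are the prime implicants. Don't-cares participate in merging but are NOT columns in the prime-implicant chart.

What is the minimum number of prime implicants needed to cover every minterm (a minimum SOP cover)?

size-2^0 implicants → 00000(✓)  00011(✓)  00100(✓)  00110(✓)  01110(✓)  10000(✓)  10011(✓)  10111(✓)  11000(✓)  11001(✓)  11100(✓)  11101(✓)  11111(✓)
size-2^1 implicants → -0000  -0011  0-110  00-00  001-0  1-000  1-111  10-11  11-00(✓)  11-01(✓)  1100-(✓)  111-1  1110-(✓)
size-2^2 implicants → 11-0-
Unchecked terms (primes): -0000, -0011, 0-110, 00-00, 001-0, 1-000, 1-111, 10-11, 11-0-, 111-1
Minterm coverage:
  m0 ⊆ -0000,00-00
  m3 ⊆ -0011 [E]
  m4 ⊆ 00-00,001-0
  m6 ⊆ 0-110,001-0
  m14 ⊆ 0-110 [E]
  m16 ⊆ -0000,1-000
  m19 ⊆ -0011,10-11
  m23 ⊆ 1-111,10-11
  m24 ⊆ 1-000,11-0-
  m25 ⊆ 11-0- [E]
  m29 ⊆ 11-0-,111-1
  m31 ⊆ 1-111,111-1
E = {-0011, 0-110, 11-0-}
Petrick residual → -0000, 00-00, 1-111
Cover = b'c'd'e' + b'c'de + a'cde' + a'b'd'e' + acde + abd'  |cover|=6

6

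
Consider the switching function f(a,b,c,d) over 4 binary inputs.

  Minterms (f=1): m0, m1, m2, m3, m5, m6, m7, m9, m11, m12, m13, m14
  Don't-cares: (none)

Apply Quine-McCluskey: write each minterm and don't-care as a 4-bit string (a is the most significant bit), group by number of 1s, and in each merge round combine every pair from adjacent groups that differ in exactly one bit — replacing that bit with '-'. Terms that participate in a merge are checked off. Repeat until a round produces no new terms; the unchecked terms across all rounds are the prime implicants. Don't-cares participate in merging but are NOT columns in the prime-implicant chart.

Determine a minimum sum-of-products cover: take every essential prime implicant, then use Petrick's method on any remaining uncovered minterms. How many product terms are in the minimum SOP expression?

Round 0: 0000✓ 0001✓ 0010✓ 0011✓ 0101✓ 0110✓ 0111✓ 1001✓ 1011✓ 1100✓ 1101✓ 1110✓
Round 1: -001✓ -011✓ -101✓ -110 0-01✓ 0-10✓ 0-11✓ 00-0✓ 00-1✓ 000-✓ 001-✓ 01-1✓ 011-✓ 1-01✓ 10-1✓ 11-0 110-
Round 2: --01 -0-1 0--1 0-1- 00--
PIs = {--01, -0-1, -110, 0--1, 0-1-, 00--, 11-0, 110-}
Coverage chart:
  m0: 00-- ←essential
  m1: --01,-0-1,0--1,00--
  m2: 0-1-,00--
  m3: -0-1,0--1,0-1-,00--
  m5: --01,0--1
  m6: -110,0-1-
  m7: 0--1,0-1-
  m9: --01,-0-1
  m11: -0-1 ←essential
  m12: 11-0,110-
  m13: --01,110-
  m14: -110,11-0
Essential: -0-1, 00--
Petrick residual → --01, 0-1-, 11-0
Min cover (5 terms): c'd + b'd + a'c + a'b' + abd'

5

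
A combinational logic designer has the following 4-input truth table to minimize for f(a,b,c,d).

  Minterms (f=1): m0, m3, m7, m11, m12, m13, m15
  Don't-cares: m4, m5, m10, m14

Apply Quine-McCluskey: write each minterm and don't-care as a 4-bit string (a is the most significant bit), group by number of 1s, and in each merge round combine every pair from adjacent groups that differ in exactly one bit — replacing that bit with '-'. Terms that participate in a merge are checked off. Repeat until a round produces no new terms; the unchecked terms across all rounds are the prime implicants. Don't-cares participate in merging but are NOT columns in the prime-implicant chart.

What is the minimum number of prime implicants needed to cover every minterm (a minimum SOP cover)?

[col 0] 0000*, 0011*, 0100*, 0101*, 0111*, 1010*, 1011*, 1100*, 1101*, 1110*, 1111*
[col 1] -011*, -100*, -101*, -111*, 0-00, 0-11*, 01-1*, 010-*, 1-10*, 1-11*, 101-*, 11-0*, 11-1*, 110-*, 111-*
[col 2] --11, -1-1, -10-, 1-1-, 11--
Prime implicants: --11, -1-1, -10-, 0-00, 1-1-, 11--
PI chart (minterm → PIs covering it):
  0 | 0-00  (sole → essential)
  3 | --11  (sole → essential)
  7 | --11,-1-1
  11 | --11,1-1-
  12 | -10-,11--
  13 | -1-1,-10-,11--
  15 | --11,-1-1,1-1-,11--
Essential prime implicants: --11, 0-00
Petrick residual → -10-
Minimum SOP uses 3 PIs: cd + bc' + a'c'd'

3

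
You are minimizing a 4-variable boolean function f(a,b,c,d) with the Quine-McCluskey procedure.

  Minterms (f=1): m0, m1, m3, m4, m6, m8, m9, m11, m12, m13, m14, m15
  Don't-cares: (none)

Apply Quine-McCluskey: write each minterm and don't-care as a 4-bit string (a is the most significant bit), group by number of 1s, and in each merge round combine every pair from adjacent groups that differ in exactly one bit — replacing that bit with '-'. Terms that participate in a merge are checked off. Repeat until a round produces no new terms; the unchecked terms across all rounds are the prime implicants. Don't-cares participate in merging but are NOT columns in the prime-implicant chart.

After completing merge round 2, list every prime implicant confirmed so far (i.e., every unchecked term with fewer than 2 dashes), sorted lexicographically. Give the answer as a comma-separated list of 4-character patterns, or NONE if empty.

Round 0: 0000✓ 0001✓ 0011✓ 0100✓ 0110✓ 1000✓ 1001✓ 1011✓ 1100✓ 1101✓ 1110✓ 1111✓
Round 1: -000✓ -001✓ -011✓ -100✓ -110✓ 0-00✓ 00-1✓ 000-✓ 01-0✓ 1-00✓ 1-01✓ 1-11✓ 10-1✓ 100-✓ 11-0✓ 11-1✓ 110-✓ 111-✓
Round 2: --00 -0-1 -00- -1-0 1--1 1-0- 11--
PIs = {--00, -0-1, -00-, -1-0, 1--1, 1-0-, 11--}

NONE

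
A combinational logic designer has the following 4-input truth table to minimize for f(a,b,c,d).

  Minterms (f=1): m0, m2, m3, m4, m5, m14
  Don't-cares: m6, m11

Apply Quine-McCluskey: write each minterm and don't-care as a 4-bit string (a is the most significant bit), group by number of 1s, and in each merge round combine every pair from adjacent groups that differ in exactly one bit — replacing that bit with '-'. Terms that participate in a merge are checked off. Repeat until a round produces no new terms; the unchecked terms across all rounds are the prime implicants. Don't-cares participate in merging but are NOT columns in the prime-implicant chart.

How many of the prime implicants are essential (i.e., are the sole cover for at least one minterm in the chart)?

[col 0] 0000*, 0010*, 0011*, 0100*, 0101*, 0110*, 1011*, 1110*
[col 1] -011, -110, 0-00*, 0-10*, 00-0*, 001-, 01-0*, 010-
[col 2] 0--0
Prime implicants: -011, -110, 0--0, 001-, 010-
PI chart (minterm → PIs covering it):
  0 | 0--0  (sole → essential)
  2 | 0--0,001-
  3 | -011,001-
  4 | 0--0,010-
  5 | 010-  (sole → essential)
  14 | -110  (sole → essential)
Essential prime implicants: -110, 0--0, 010-

3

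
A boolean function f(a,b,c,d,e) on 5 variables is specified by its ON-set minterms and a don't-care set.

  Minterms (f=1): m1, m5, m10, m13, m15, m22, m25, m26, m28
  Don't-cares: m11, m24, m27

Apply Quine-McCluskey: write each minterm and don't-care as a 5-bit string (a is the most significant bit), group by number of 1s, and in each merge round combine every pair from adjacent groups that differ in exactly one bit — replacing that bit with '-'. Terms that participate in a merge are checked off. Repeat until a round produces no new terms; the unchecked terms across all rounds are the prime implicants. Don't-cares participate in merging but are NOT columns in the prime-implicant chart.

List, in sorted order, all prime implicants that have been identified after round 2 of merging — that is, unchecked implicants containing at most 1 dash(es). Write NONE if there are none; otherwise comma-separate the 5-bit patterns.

0-101, 00-01, 01-11, 011-1, 10110, 11-00

Round 0: 00001✓ 00101✓ 01010✓ 01011✓ 01101✓ 01111✓ 10110 11000✓ 11001✓ 11010✓ 11011✓ 11100✓
Round 1: -1010✓ -1011✓ 0-101 00-01 01-11 0101-✓ 011-1 11-00 110-0✓ 110-1✓ 1100-✓ 1101-✓
Round 2: -101- 110--
PIs = {-101-, 0-101, 00-01, 01-11, 011-1, 10110, 11-00, 110--}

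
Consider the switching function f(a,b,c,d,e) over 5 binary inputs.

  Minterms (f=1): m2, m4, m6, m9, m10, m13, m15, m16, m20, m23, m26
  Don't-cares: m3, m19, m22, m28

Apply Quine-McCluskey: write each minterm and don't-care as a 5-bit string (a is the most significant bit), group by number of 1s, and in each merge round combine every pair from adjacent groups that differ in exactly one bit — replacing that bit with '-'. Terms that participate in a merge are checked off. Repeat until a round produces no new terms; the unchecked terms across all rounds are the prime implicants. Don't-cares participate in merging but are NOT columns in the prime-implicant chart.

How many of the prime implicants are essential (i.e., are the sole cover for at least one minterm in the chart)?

5

[col 0] 00010*, 00011*, 00100*, 00110*, 01001*, 01010*, 01101*, 01111*, 10000*, 10011*, 10100*, 10110*, 10111*, 11010*, 11100*
[col 1] -0011, -0100*, -0110*, -1010, 0-010, 00-10, 0001-, 001-0*, 01-01, 011-1, 1-100, 10-00, 10-11, 101-0*, 1011-
[col 2] -01-0
Prime implicants: -0011, -01-0, -1010, 0-010, 00-10, 0001-, 01-01, 011-1, 1-100, 10-00, 10-11, 1011-
PI chart (minterm → PIs covering it):
  2 | 0-010,00-10,0001-
  4 | -01-0  (sole → essential)
  6 | -01-0,00-10
  9 | 01-01  (sole → essential)
  10 | -1010,0-010
  13 | 01-01,011-1
  15 | 011-1  (sole → essential)
  16 | 10-00  (sole → essential)
  20 | -01-0,1-100,10-00
  23 | 10-11,1011-
  26 | -1010  (sole → essential)
Essential prime implicants: -01-0, -1010, 01-01, 011-1, 10-00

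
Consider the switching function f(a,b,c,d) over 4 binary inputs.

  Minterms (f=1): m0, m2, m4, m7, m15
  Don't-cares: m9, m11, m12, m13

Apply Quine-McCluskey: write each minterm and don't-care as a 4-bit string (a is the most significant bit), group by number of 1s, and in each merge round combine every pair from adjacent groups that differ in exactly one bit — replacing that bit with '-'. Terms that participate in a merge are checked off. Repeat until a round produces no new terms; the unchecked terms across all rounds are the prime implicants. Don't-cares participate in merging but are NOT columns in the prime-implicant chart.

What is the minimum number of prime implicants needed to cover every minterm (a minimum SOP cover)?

3

Round 0: 0000✓ 0010✓ 0100✓ 0111✓ 1001✓ 1011✓ 1100✓ 1101✓ 1111✓
Round 1: -100 -111 0-00 00-0 1-01✓ 1-11✓ 10-1✓ 11-1✓ 110-
Round 2: 1--1
PIs = {-100, -111, 0-00, 00-0, 1--1, 110-}
Coverage chart:
  m0: 0-00,00-0
  m2: 00-0 ←essential
  m4: -100,0-00
  m7: -111 ←essential
  m15: -111,1--1
Essential: -111, 00-0
Petrick residual → -100
Min cover (3 terms): bc'd' + bcd + a'b'd'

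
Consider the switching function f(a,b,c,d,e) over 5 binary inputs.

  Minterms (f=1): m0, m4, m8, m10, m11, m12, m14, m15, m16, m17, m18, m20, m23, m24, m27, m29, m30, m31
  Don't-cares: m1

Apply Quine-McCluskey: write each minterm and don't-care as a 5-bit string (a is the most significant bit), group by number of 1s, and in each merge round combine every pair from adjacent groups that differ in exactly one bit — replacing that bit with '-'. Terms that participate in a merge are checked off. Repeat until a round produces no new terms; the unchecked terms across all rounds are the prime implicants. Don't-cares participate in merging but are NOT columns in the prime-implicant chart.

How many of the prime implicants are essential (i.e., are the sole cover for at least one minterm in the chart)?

8

[col 0] 00000*, 00001*, 00100*, 01000*, 01010*, 01011*, 01100*, 01110*, 01111*, 10000*, 10001*, 10010*, 10100*, 10111*, 11000*, 11011*, 11101*, 11110*, 11111*
[col 1] -0000*, -0001*, -0100*, -1000*, -1011*, -1110*, -1111*, 0-000*, 0-100*, 00-00*, 0000-*, 01-00*, 01-10*, 01-11*, 010-0*, 0101-*, 011-0*, 0111-*, 1-000*, 1-111, 10-00*, 100-0, 1000-*, 11-11*, 111-1, 1111-*
[col 2] --000, -0-00, -000-, -1-11, -111-, 0--00, 01--0, 01-1-
Prime implicants: --000, -0-00, -000-, -1-11, -111-, 0--00, 01--0, 01-1-, 1-111, 100-0, 111-1
PI chart (minterm → PIs covering it):
  0 | --000,-0-00,-000-,0--00
  4 | -0-00,0--00
  8 | --000,0--00,01--0
  10 | 01--0,01-1-
  11 | -1-11,01-1-
  12 | 0--00,01--0
  14 | -111-,01--0,01-1-
  15 | -1-11,-111-,01-1-
  16 | --000,-0-00,-000-,100-0
  17 | -000-  (sole → essential)
  18 | 100-0  (sole → essential)
  20 | -0-00  (sole → essential)
  23 | 1-111  (sole → essential)
  24 | --000  (sole → essential)
  27 | -1-11  (sole → essential)
  29 | 111-1  (sole → essential)
  30 | -111-  (sole → essential)
  31 | -1-11,-111-,1-111,111-1
Essential prime implicants: --000, -0-00, -000-, -1-11, -111-, 1-111, 100-0, 111-1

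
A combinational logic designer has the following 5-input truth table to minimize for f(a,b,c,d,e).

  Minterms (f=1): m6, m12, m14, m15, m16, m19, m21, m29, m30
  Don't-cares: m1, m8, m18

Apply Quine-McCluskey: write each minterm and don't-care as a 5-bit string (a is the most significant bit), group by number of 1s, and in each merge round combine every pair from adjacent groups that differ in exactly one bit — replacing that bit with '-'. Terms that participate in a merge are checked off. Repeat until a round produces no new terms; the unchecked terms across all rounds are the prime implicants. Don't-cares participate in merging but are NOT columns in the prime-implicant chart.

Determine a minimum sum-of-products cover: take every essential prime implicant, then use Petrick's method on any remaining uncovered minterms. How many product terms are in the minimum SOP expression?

size-2^0 implicants → 00001  00110(✓)  01000(✓)  01100(✓)  01110(✓)  01111(✓)  10000(✓)  10010(✓)  10011(✓)  10101(✓)  11101(✓)  11110(✓)
size-2^1 implicants → -1110  0-110  01-00  011-0  0111-  1-101  100-0  1001-
Unchecked terms (primes): -1110, 0-110, 00001, 01-00, 011-0, 0111-, 1-101, 100-0, 1001-
Minterm coverage:
  m6 ⊆ 0-110 [E]
  m12 ⊆ 01-00,011-0
  m14 ⊆ -1110,0-110,011-0,0111-
  m15 ⊆ 0111- [E]
  m16 ⊆ 100-0 [E]
  m19 ⊆ 1001- [E]
  m21 ⊆ 1-101 [E]
  m29 ⊆ 1-101 [E]
  m30 ⊆ -1110 [E]
E = {-1110, 0-110, 0111-, 1-101, 100-0, 1001-}
Petrick residual → 01-00
Cover = bcde' + a'cde' + a'bd'e' + a'bcd + acd'e + ab'c'e' + ab'c'd  |cover|=7

7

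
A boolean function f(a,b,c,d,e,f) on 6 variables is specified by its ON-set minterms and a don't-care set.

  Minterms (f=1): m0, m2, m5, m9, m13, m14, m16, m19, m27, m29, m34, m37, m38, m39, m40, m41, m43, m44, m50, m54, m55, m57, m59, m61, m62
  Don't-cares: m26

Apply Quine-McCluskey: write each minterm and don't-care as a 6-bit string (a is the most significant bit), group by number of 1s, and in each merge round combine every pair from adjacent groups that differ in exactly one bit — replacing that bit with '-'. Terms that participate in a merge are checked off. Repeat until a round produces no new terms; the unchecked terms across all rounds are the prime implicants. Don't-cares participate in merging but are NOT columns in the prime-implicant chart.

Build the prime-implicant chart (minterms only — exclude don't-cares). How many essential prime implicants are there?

size-2^0 implicants → 000000(✓)  000010(✓)  000101(✓)  001001(✓)  001101(✓)  001110  010000(✓)  010011(✓)  011010(✓)  011011(✓)  011101(✓)  100010(✓)  100101(✓)  100110(✓)  100111(✓)  101000(✓)  101001(✓)  101011(✓)  101100(✓)  110010(✓)  110110(✓)  110111(✓)  111001(✓)  111011(✓)  111101(✓)  111110(✓)
size-2^1 implicants → -00010  -00101  -01001  -11011  -11101  0-0000  0-1101  00-101  0000-0  001-01  01-011  01101-  1-0010(✓)  1-0110(✓)  1-0111(✓)  1-1001(✓)  1-1011(✓)  100-10(✓)  1001-1  10011-(✓)  101-00  1010-1(✓)  10100-  11-110  110-10(✓)  11011-(✓)  111-01  1110-1(✓)
size-2^2 implicants → 1-0-10  1-011-  1-10-1
Unchecked terms (primes): -00010, -00101, -01001, -11011, -11101, 0-0000, 0-1101, 00-101, 0000-0, 001-01, 001110, 01-011, 01101-, 1-0-10, 1-011-, 1-10-1, 1001-1, 101-00, 10100-, 11-110, 111-01
Minterm coverage:
  m0 ⊆ 0-0000,0000-0
  m2 ⊆ -00010,0000-0
  m5 ⊆ -00101,00-101
  m9 ⊆ -01001,001-01
  m13 ⊆ 0-1101,00-101,001-01
  m14 ⊆ 001110 [E]
  m16 ⊆ 0-0000 [E]
  m19 ⊆ 01-011 [E]
  m27 ⊆ -11011,01-011,01101-
  m29 ⊆ -11101,0-1101
  m34 ⊆ -00010,1-0-10
  m37 ⊆ -00101,1001-1
  m38 ⊆ 1-0-10,1-011-
  m39 ⊆ 1-011-,1001-1
  m40 ⊆ 101-00,10100-
  m41 ⊆ -01001,1-10-1,10100-
  m43 ⊆ 1-10-1 [E]
  m44 ⊆ 101-00 [E]
  m50 ⊆ 1-0-10 [E]
  m54 ⊆ 1-0-10,1-011-,11-110
  m55 ⊆ 1-011- [E]
  m57 ⊆ 1-10-1,111-01
  m59 ⊆ -11011,1-10-1
  m61 ⊆ -11101,111-01
  m62 ⊆ 11-110 [E]
E = {0-0000, 001110, 01-011, 1-0-10, 1-011-, 1-10-1, 101-00, 11-110}

8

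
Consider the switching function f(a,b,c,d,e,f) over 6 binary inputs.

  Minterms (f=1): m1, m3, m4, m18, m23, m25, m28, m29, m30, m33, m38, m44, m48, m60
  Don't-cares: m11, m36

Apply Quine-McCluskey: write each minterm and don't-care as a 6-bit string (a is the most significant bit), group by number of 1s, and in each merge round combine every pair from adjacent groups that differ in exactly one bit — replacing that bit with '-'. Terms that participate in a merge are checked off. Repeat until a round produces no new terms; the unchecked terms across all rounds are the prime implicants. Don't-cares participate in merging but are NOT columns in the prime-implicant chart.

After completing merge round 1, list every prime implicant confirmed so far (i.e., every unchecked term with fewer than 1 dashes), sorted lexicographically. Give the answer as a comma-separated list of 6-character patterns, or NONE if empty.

[col 0] 000001*, 000011*, 000100*, 001011*, 010010, 010111, 011001*, 011100*, 011101*, 011110*, 100001*, 100100*, 100110*, 101100*, 110000, 111100*
[col 1] -00001, -00100, -11100, 00-011, 0000-1, 011-01, 0111-0, 01110-, 1-1100, 10-100, 1001-0
Prime implicants: -00001, -00100, -11100, 00-011, 0000-1, 010010, 010111, 011-01, 0111-0, 01110-, 1-1100, 10-100, 1001-0, 110000

010010, 010111, 110000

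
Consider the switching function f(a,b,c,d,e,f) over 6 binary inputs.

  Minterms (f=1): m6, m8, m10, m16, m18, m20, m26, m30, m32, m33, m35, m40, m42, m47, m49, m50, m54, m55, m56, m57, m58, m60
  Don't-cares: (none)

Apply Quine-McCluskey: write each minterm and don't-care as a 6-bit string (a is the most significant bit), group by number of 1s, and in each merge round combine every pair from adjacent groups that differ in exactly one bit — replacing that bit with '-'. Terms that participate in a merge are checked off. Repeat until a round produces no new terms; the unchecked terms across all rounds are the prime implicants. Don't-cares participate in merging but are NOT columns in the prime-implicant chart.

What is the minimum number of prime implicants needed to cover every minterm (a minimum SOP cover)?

[col 0] 000110, 001000*, 001010*, 010000*, 010010*, 010100*, 011010*, 011110*, 100000*, 100001*, 100011*, 101000*, 101010*, 101111, 110001*, 110010*, 110110*, 110111*, 111000*, 111001*, 111010*, 111100*
[col 1] -01000*, -01010*, -10010*, -11010*, 0-1010*, 0010-0*, 01-010*, 010-00, 0100-0, 011-10, 1-0001, 1-1000*, 1-1010*, 10-000, 1000-1, 10000-, 1010-0*, 11-001, 11-010*, 110-10, 11011-, 111-00, 1110-0*, 11100-
[col 2] --1010, -010-0, -1-010, 1-10-0
Prime implicants: --1010, -010-0, -1-010, 000110, 010-00, 0100-0, 011-10, 1-0001, 1-10-0, 10-000, 1000-1, 10000-, 101111, 11-001, 110-10, 11011-, 111-00, 11100-
PI chart (minterm → PIs covering it):
  6 | 000110  (sole → essential)
  8 | -010-0  (sole → essential)
  10 | --1010,-010-0
  16 | 010-00,0100-0
  18 | -1-010,0100-0
  20 | 010-00  (sole → essential)
  26 | --1010,-1-010,011-10
  30 | 011-10  (sole → essential)
  32 | 10-000,10000-
  33 | 1-0001,1000-1,10000-
  35 | 1000-1  (sole → essential)
  40 | -010-0,1-10-0,10-000
  42 | --1010,-010-0,1-10-0
  47 | 101111  (sole → essential)
  49 | 1-0001,11-001
  50 | -1-010,110-10
  54 | 110-10,11011-
  55 | 11011-  (sole → essential)
  56 | 1-10-0,111-00,11100-
  57 | 11-001,11100-
  58 | --1010,-1-010,1-10-0
  60 | 111-00  (sole → essential)
Essential prime implicants: -010-0, 000110, 010-00, 011-10, 1000-1, 101111, 11011-, 111-00
Petrick residual → -1-010, 10-000, 11-001
Minimum SOP uses 11 PIs: b'cd'f' + bd'ef' + a'b'c'def' + a'bc'e'f' + a'bcef' + ab'd'e'f' + ab'c'd'f + ab'cdef + abd'e'f + abc'de + abce'f'

11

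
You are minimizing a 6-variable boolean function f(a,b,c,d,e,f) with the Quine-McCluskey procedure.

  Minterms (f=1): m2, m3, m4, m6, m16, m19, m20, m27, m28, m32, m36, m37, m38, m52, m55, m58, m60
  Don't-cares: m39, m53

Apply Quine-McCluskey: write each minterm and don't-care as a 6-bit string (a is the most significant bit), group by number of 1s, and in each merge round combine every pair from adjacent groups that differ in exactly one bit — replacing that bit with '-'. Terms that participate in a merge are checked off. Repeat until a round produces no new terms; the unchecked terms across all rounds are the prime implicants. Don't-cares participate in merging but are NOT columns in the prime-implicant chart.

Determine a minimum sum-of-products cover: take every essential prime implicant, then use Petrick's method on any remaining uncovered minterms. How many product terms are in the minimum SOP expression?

[col 0] 000010*, 000011*, 000100*, 000110*, 010000*, 010011*, 010100*, 011011*, 011100*, 100000*, 100100*, 100101*, 100110*, 100111*, 110100*, 110101*, 110111*, 111010, 111100*
[col 1] -00100*, -00110*, -10100*, -11100*, 0-0011, 0-0100*, 000-10, 00001-, 0001-0*, 01-011, 01-100*, 010-00, 1-0100*, 1-0101*, 1-0111*, 100-00, 1001-0*, 1001-1*, 10010-*, 10011-*, 11-100*, 1101-1*, 11010-*
[col 2] --0100, -001-0, -1-100, 1-01-1, 1-010-, 1001--
Prime implicants: --0100, -001-0, -1-100, 0-0011, 000-10, 00001-, 01-011, 010-00, 1-01-1, 1-010-, 100-00, 1001--, 111010
PI chart (minterm → PIs covering it):
  2 | 000-10,00001-
  3 | 0-0011,00001-
  4 | --0100,-001-0
  6 | -001-0,000-10
  16 | 010-00  (sole → essential)
  19 | 0-0011,01-011
  20 | --0100,-1-100,010-00
  27 | 01-011  (sole → essential)
  28 | -1-100  (sole → essential)
  32 | 100-00  (sole → essential)
  36 | --0100,-001-0,1-010-,100-00,1001--
  37 | 1-01-1,1-010-,1001--
  38 | -001-0,1001--
  52 | --0100,-1-100,1-010-
  55 | 1-01-1  (sole → essential)
  58 | 111010  (sole → essential)
  60 | -1-100  (sole → essential)
Essential prime implicants: -1-100, 01-011, 010-00, 1-01-1, 100-00, 111010
Petrick residual → -001-0, 00001-
Minimum SOP uses 8 PIs: b'c'df' + bde'f' + a'b'c'd'e + a'bd'ef + a'bc'e'f' + ac'df + ab'c'e'f' + abcd'ef'

8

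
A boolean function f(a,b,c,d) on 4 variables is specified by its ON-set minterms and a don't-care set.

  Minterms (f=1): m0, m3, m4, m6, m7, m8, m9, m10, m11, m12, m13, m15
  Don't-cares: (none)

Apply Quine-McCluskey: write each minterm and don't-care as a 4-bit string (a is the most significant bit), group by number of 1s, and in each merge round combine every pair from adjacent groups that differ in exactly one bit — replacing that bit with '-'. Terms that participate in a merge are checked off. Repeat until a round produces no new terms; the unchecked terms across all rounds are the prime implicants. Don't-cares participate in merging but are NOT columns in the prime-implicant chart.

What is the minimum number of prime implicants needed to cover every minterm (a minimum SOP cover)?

Round 0: 0000✓ 0011✓ 0100✓ 0110✓ 0111✓ 1000✓ 1001✓ 1010✓ 1011✓ 1100✓ 1101✓ 1111✓
Round 1: -000✓ -011✓ -100✓ -111✓ 0-00✓ 0-11✓ 01-0 011- 1-00✓ 1-01✓ 1-11✓ 10-0✓ 10-1✓ 100-✓ 101-✓ 11-1✓ 110-✓
Round 2: --00 --11 1--1 1-0- 10--
PIs = {--00, --11, 01-0, 011-, 1--1, 1-0-, 10--}
Coverage chart:
  m0: --00 ←essential
  m3: --11 ←essential
  m4: --00,01-0
  m6: 01-0,011-
  m7: --11,011-
  m8: --00,1-0-,10--
  m9: 1--1,1-0-,10--
  m10: 10-- ←essential
  m11: --11,1--1,10--
  m12: --00,1-0-
  m13: 1--1,1-0-
  m15: --11,1--1
Essential: --00, --11, 10--
Petrick residual → 01-0, 1--1
Min cover (5 terms): c'd' + cd + a'bd' + ad + ab'

5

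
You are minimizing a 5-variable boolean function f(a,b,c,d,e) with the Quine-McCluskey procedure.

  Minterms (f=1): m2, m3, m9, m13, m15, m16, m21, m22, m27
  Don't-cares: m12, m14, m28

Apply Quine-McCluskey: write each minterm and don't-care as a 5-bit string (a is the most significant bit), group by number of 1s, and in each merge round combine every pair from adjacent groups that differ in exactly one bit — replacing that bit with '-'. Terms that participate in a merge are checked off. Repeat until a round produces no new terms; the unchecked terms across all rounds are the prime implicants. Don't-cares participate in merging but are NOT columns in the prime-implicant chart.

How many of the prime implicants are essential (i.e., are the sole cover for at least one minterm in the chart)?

size-2^0 implicants → 00010(✓)  00011(✓)  01001(✓)  01100(✓)  01101(✓)  01110(✓)  01111(✓)  10000  10101  10110  11011  11100(✓)
size-2^1 implicants → -1100  0001-  01-01  011-0(✓)  011-1(✓)  0110-(✓)  0111-(✓)
size-2^2 implicants → 011--
Unchecked terms (primes): -1100, 0001-, 01-01, 011--, 10000, 10101, 10110, 11011
Minterm coverage:
  m2 ⊆ 0001- [E]
  m3 ⊆ 0001- [E]
  m9 ⊆ 01-01 [E]
  m13 ⊆ 01-01,011--
  m15 ⊆ 011-- [E]
  m16 ⊆ 10000 [E]
  m21 ⊆ 10101 [E]
  m22 ⊆ 10110 [E]
  m27 ⊆ 11011 [E]
E = {0001-, 01-01, 011--, 10000, 10101, 10110, 11011}

7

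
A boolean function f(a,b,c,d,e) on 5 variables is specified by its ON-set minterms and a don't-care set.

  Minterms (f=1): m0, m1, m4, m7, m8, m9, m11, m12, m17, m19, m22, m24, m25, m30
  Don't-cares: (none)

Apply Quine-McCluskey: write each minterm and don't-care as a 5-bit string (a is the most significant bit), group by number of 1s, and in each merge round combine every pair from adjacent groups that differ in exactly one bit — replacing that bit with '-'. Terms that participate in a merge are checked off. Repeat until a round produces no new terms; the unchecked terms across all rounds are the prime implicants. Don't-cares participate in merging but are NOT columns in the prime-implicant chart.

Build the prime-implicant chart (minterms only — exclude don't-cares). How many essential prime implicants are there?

Round 0: 00000✓ 00001✓ 00100✓ 00111 01000✓ 01001✓ 01011✓ 01100✓ 10001✓ 10011✓ 10110✓ 11000✓ 11001✓ 11110✓
Round 1: -0001✓ -1000✓ -1001✓ 0-000✓ 0-001✓ 0-100✓ 00-00✓ 0000-✓ 01-00✓ 010-1 0100-✓ 1-001✓ 1-110 100-1 1100-✓
Round 2: --001 -100- 0--00 0-00-
PIs = {--001, -100-, 0--00, 0-00-, 00111, 010-1, 1-110, 100-1}
Coverage chart:
  m0: 0--00,0-00-
  m1: --001,0-00-
  m4: 0--00 ←essential
  m7: 00111 ←essential
  m8: -100-,0--00,0-00-
  m9: --001,-100-,0-00-,010-1
  m11: 010-1 ←essential
  m12: 0--00 ←essential
  m17: --001,100-1
  m19: 100-1 ←essential
  m22: 1-110 ←essential
  m24: -100- ←essential
  m25: --001,-100-
  m30: 1-110 ←essential
Essential: -100-, 0--00, 00111, 010-1, 1-110, 100-1

6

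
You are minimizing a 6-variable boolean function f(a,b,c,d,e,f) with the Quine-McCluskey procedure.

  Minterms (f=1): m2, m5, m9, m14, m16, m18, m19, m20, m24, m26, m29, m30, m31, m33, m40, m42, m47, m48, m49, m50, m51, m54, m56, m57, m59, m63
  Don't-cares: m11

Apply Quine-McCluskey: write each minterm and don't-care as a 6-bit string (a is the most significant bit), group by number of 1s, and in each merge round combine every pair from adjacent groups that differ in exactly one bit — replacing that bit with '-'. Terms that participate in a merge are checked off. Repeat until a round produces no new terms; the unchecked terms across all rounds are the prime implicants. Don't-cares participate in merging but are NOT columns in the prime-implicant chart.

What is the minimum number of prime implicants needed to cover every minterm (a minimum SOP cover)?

14

[col 0] 000010*, 000101, 001001*, 001011*, 001110*, 010000*, 010010*, 010011*, 010100*, 011000*, 011010*, 011101*, 011110*, 011111*, 100001*, 101000*, 101010*, 101111*, 110000*, 110001*, 110010*, 110011*, 110110*, 111000*, 111001*, 111011*, 111111*
[col 1] -10000*, -10010*, -10011*, -11000*, -11111, 0-0010, 0-1110, 0010-1, 01-000*, 01-010*, 010-00, 0100-0*, 01001-*, 011-10, 0110-0*, 0111-1, 01111-, 1-0001, 1-1000, 1-1111, 1010-0, 11-000*, 11-001*, 11-011*, 110-10, 1100-0*, 1100-1*, 11000-*, 11001-*, 111-11, 1110-1*, 11100-*
[col 2] -1-000, -100-0, -1001-, 01-0-0, 11-0-1, 11-00-, 1100--
Prime implicants: -1-000, -100-0, -1001-, -11111, 0-0010, 0-1110, 000101, 0010-1, 01-0-0, 010-00, 011-10, 0111-1, 01111-, 1-0001, 1-1000, 1-1111, 1010-0, 11-0-1, 11-00-, 110-10, 1100--, 111-11
PI chart (minterm → PIs covering it):
  2 | 0-0010  (sole → essential)
  5 | 000101  (sole → essential)
  9 | 0010-1  (sole → essential)
  14 | 0-1110  (sole → essential)
  16 | -1-000,-100-0,01-0-0,010-00
  18 | -100-0,-1001-,0-0010,01-0-0
  19 | -1001-  (sole → essential)
  20 | 010-00  (sole → essential)
  24 | -1-000,01-0-0
  26 | 01-0-0,011-10
  29 | 0111-1  (sole → essential)
  30 | 0-1110,011-10,01111-
  31 | -11111,0111-1,01111-
  33 | 1-0001  (sole → essential)
  40 | 1-1000,1010-0
  42 | 1010-0  (sole → essential)
  47 | 1-1111  (sole → essential)
  48 | -1-000,-100-0,11-00-,1100--
  49 | 1-0001,11-0-1,11-00-,1100--
  50 | -100-0,-1001-,110-10,1100--
  51 | -1001-,11-0-1,1100--
  54 | 110-10  (sole → essential)
  56 | -1-000,1-1000,11-00-
  57 | 11-0-1,11-00-
  59 | 11-0-1,111-11
  63 | -11111,1-1111,111-11
Essential prime implicants: -1001-, 0-0010, 0-1110, 000101, 0010-1, 010-00, 0111-1, 1-0001, 1-1111, 1010-0, 110-10
Petrick residual → -1-000, 01-0-0, 11-0-1
Minimum SOP uses 14 PIs: bd'e'f' + bc'd'e + a'c'd'ef' + a'cdef' + a'b'c'de'f + a'b'cd'f + a'bd'f' + a'bc'e'f' + a'bcdf + ac'd'e'f + acdef + ab'cd'f' + abd'f + abc'ef'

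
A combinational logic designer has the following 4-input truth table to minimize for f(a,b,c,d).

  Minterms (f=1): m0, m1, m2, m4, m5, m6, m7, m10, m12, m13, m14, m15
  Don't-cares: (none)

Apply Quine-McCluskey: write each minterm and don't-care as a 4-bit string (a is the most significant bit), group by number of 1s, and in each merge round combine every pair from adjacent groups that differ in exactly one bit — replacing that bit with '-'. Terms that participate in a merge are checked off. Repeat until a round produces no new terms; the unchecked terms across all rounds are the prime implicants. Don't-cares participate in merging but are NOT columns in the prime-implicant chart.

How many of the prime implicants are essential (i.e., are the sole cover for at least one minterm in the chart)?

[col 0] 0000*, 0001*, 0010*, 0100*, 0101*, 0110*, 0111*, 1010*, 1100*, 1101*, 1110*, 1111*
[col 1] -010*, -100*, -101*, -110*, -111*, 0-00*, 0-01*, 0-10*, 00-0*, 000-*, 01-0*, 01-1*, 010-*, 011-*, 1-10*, 11-0*, 11-1*, 110-*, 111-*
[col 2] --10, -1-0*, -1-1*, -10-*, -11-*, 0--0, 0-0-, 01--*, 11--*
[col 3] -1--
Prime implicants: --10, -1--, 0--0, 0-0-
PI chart (minterm → PIs covering it):
  0 | 0--0,0-0-
  1 | 0-0-  (sole → essential)
  2 | --10,0--0
  4 | -1--,0--0,0-0-
  5 | -1--,0-0-
  6 | --10,-1--,0--0
  7 | -1--  (sole → essential)
  10 | --10  (sole → essential)
  12 | -1--  (sole → essential)
  13 | -1--  (sole → essential)
  14 | --10,-1--
  15 | -1--  (sole → essential)
Essential prime implicants: --10, -1--, 0-0-

3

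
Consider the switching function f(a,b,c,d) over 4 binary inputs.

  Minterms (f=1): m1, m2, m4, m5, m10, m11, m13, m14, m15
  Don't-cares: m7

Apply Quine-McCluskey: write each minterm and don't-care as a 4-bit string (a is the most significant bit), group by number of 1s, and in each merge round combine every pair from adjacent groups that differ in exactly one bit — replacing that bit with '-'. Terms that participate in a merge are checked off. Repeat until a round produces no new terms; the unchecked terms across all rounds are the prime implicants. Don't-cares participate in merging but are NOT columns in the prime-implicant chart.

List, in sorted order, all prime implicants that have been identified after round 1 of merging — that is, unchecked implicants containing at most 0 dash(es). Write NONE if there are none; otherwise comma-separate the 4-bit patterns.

NONE

Round 0: 0001✓ 0010✓ 0100✓ 0101✓ 0111✓ 1010✓ 1011✓ 1101✓ 1110✓ 1111✓
Round 1: -010 -101✓ -111✓ 0-01 01-1✓ 010- 1-10✓ 1-11✓ 101-✓ 11-1✓ 111-✓
Round 2: -1-1 1-1-
PIs = {-010, -1-1, 0-01, 010-, 1-1-}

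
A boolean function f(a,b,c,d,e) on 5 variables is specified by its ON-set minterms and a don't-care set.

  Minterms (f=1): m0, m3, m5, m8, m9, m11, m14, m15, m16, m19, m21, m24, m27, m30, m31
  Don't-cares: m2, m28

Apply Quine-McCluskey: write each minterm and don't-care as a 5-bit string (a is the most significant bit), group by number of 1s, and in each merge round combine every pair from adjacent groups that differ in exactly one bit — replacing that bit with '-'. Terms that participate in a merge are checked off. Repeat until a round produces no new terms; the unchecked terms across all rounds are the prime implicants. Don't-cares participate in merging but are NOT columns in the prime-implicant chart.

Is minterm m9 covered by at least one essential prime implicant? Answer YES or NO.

Round 0: 00000✓ 00010✓ 00011✓ 00101✓ 01000✓ 01001✓ 01011✓ 01110✓ 01111✓ 10000✓ 10011✓ 10101✓ 11000✓ 11011✓ 11100✓ 11110✓ 11111✓
Round 1: -0000✓ -0011✓ -0101 -1000✓ -1011✓ -1110✓ -1111✓ 0-000✓ 0-011✓ 000-0 0001- 01-11✓ 010-1 0100- 0111-✓ 1-000✓ 1-011✓ 11-00 11-11✓ 111-0 1111-✓
Round 2: --000 --011 -1-11 -111-
PIs = {--000, --011, -0101, -1-11, -111-, 000-0, 0001-, 010-1, 0100-, 11-00, 111-0}
Coverage chart:
  m0: --000,000-0
  m3: --011,0001-
  m5: -0101 ←essential
  m8: --000,0100-
  m9: 010-1,0100-
  m11: --011,-1-11,010-1
  m14: -111- ←essential
  m15: -1-11,-111-
  m16: --000 ←essential
  m19: --011 ←essential
  m21: -0101 ←essential
  m24: --000,11-00
  m27: --011,-1-11
  m30: -111-,111-0
  m31: -1-11,-111-
Essential: --000, --011, -0101, -111-

NO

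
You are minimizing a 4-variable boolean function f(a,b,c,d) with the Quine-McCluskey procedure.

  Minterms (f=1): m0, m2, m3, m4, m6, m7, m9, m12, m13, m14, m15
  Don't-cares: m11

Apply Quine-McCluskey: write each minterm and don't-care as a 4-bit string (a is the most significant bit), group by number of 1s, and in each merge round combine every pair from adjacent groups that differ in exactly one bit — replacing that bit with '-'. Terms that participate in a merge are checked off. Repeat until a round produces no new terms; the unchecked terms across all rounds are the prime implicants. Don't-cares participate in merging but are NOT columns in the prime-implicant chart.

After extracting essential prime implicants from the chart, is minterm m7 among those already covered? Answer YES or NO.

Round 0: 0000✓ 0010✓ 0011✓ 0100✓ 0110✓ 0111✓ 1001✓ 1011✓ 1100✓ 1101✓ 1110✓ 1111✓
Round 1: -011✓ -100✓ -110✓ -111✓ 0-00✓ 0-10✓ 0-11✓ 00-0✓ 001-✓ 01-0✓ 011-✓ 1-01✓ 1-11✓ 10-1✓ 11-0✓ 11-1✓ 110-✓ 111-✓
Round 2: --11 -1-0 -11- 0--0 0-1- 1--1 11--
PIs = {--11, -1-0, -11-, 0--0, 0-1-, 1--1, 11--}
Coverage chart:
  m0: 0--0 ←essential
  m2: 0--0,0-1-
  m3: --11,0-1-
  m4: -1-0,0--0
  m6: -1-0,-11-,0--0,0-1-
  m7: --11,-11-,0-1-
  m9: 1--1 ←essential
  m12: -1-0,11--
  m13: 1--1,11--
  m14: -1-0,-11-,11--
  m15: --11,-11-,1--1,11--
Essential: 0--0, 1--1

NO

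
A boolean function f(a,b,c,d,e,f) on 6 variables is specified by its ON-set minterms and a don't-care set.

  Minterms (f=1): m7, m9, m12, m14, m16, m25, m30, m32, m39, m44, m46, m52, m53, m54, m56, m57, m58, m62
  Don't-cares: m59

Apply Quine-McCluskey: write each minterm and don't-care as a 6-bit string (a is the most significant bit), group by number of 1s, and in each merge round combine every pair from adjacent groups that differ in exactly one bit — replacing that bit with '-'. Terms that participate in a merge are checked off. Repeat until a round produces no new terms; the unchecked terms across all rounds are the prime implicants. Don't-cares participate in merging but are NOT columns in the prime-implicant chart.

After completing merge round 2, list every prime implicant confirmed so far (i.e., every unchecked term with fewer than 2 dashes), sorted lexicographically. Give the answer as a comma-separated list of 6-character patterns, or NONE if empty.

[col 0] 000111*, 001001*, 001100*, 001110*, 010000, 011001*, 011110*, 100000, 100111*, 101100*, 101110*, 110100*, 110101*, 110110*, 111000*, 111001*, 111010*, 111011*, 111110*
[col 1] -00111, -01100*, -01110*, -11001, -11110*, 0-1001, 0-1110*, 0011-0*, 1-1110*, 1011-0*, 11-110, 1101-0, 11010-, 111-10, 1110-0*, 1110-1*, 11100-*, 11101-*
[col 2] --1110, -011-0, 1110--
Prime implicants: --1110, -00111, -011-0, -11001, 0-1001, 010000, 100000, 11-110, 1101-0, 11010-, 111-10, 1110--

-00111, -11001, 0-1001, 010000, 100000, 11-110, 1101-0, 11010-, 111-10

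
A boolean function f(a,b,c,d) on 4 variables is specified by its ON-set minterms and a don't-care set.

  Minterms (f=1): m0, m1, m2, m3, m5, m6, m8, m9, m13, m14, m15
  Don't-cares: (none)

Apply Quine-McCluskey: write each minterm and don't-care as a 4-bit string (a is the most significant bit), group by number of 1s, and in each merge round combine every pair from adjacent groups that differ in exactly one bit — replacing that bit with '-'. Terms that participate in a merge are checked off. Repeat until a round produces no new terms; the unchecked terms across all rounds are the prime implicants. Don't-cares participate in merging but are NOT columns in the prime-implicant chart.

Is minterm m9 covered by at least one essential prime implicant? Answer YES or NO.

YES

[col 0] 0000*, 0001*, 0010*, 0011*, 0101*, 0110*, 1000*, 1001*, 1101*, 1110*, 1111*
[col 1] -000*, -001*, -101*, -110, 0-01*, 0-10, 00-0*, 00-1*, 000-*, 001-*, 1-01*, 100-*, 11-1, 111-
[col 2] --01, -00-, 00--
Prime implicants: --01, -00-, -110, 0-10, 00--, 11-1, 111-
PI chart (minterm → PIs covering it):
  0 | -00-,00--
  1 | --01,-00-,00--
  2 | 0-10,00--
  3 | 00--  (sole → essential)
  5 | --01  (sole → essential)
  6 | -110,0-10
  8 | -00-  (sole → essential)
  9 | --01,-00-
  13 | --01,11-1
  14 | -110,111-
  15 | 11-1,111-
Essential prime implicants: --01, -00-, 00--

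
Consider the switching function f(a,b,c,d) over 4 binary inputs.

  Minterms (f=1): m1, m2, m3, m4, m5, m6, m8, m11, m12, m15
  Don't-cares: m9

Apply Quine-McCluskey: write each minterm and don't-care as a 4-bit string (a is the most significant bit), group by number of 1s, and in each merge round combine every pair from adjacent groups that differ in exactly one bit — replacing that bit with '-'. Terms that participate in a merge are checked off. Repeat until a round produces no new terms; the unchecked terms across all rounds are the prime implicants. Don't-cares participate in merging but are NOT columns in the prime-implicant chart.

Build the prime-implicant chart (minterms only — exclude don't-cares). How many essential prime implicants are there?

[col 0] 0001*, 0010*, 0011*, 0100*, 0101*, 0110*, 1000*, 1001*, 1011*, 1100*, 1111*
[col 1] -001*, -011*, -100, 0-01, 0-10, 00-1*, 001-, 01-0, 010-, 1-00, 1-11, 10-1*, 100-
[col 2] -0-1
Prime implicants: -0-1, -100, 0-01, 0-10, 001-, 01-0, 010-, 1-00, 1-11, 100-
PI chart (minterm → PIs covering it):
  1 | -0-1,0-01
  2 | 0-10,001-
  3 | -0-1,001-
  4 | -100,01-0,010-
  5 | 0-01,010-
  6 | 0-10,01-0
  8 | 1-00,100-
  11 | -0-1,1-11
  12 | -100,1-00
  15 | 1-11  (sole → essential)
Essential prime implicants: 1-11

1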